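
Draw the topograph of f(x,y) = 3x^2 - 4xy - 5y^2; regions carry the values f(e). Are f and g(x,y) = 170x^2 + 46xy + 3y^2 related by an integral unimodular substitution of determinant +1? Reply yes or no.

D₁ = 76, D₂ = 76
river cycle of f (length 6): (-5, 4, 3), (3, 8, -1), (-1, 8, 3), (3, 4, -5), (-5, 6, 2), (2, 6, -5)
river cycle of g (length 6): (3, 8, -1), (-1, 8, 3), (3, 4, -5), (-5, 6, 2), (2, 6, -5), (-5, 4, 3)
cycles coincide ⇒ equivalent

yes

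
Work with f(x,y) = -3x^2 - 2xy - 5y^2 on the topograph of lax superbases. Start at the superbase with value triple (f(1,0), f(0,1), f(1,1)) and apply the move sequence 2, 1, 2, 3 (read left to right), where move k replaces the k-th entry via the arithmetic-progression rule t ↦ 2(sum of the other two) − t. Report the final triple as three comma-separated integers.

start (-3,-5,-10) = (f(1,0),f(0,1),f(1,1))
replace slot 2: 2·((-3)+(-10)) − (-5) = -21 → (-3,-21,-10)
replace slot 1: 2·((-21)+(-10)) − (-3) = -59 → (-59,-21,-10)
replace slot 2: 2·((-59)+(-10)) − (-21) = -117 → (-59,-117,-10)
replace slot 3: 2·((-59)+(-117)) − (-10) = -342 → (-59,-117,-342)

-59,-117,-342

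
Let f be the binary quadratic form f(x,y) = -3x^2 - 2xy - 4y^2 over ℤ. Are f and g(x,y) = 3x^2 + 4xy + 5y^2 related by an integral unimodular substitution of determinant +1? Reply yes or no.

D₁ = -44, D₂ = -44
f is negative-definite; reduce −f:
−f: reduced (well bottom): (3,2,4) with a≤c, −a<b≤a
flip sign back: reduced form of f is (-3,-2,-4)
g: translate: b→-2 (≡4 mod 6), so (3,4,5)→(3,-2,4)
g: reduced (well bottom): (3,-2,4) with a≤c, −a<b≤a
reduced forms (-3, -2, -4) vs (3, -2, 4) ⇒ inequivalent

no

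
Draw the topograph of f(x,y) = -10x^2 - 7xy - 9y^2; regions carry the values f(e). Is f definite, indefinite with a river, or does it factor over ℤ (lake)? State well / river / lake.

D = b²−4ac = (-7)² − 4·(-10)·(-9) = -311
D < 0 ⇒ definite ⇒ every region one sign ⇒ single well

well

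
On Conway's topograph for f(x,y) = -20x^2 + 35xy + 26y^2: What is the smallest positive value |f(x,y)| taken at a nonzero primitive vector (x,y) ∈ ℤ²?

river: ρ → (26,17,-29)
river: ρ → (-29,41,14)
river: ρ → (14,43,-26)
river: ρ → (-26,9,31)
river: ρ → (31,53,-4)
river: ρ → (-4,51,44)
river: ρ → (44,37,-11)
river: ρ → (-11,51,16)
river: ρ → (16,45,-20)
river: ρ → (-20,35,26)
closes: descent 0, river 10
min |a| on river = 4

4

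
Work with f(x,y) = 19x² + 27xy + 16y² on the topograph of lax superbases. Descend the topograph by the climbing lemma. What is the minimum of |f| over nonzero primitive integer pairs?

translate: b→-11 (≡27 mod 38), so (19,27,16)→(19,-11,8)
flip: (19,-11,8)→(8,11,19)
translate: b→-5 (≡11 mod 16), so (8,11,19)→(8,-5,16)
reduced (well bottom): (8,-5,16) with a≤c, −a<b≤a
well minimum = a = 8

8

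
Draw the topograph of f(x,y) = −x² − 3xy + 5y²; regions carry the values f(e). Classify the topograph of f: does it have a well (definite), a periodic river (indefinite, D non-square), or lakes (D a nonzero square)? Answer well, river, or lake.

D = b²−4ac = (-3)² − 4·(-1)·5 = 29
D > 0 non-square ⇒ indefinite ⇒ periodic river

river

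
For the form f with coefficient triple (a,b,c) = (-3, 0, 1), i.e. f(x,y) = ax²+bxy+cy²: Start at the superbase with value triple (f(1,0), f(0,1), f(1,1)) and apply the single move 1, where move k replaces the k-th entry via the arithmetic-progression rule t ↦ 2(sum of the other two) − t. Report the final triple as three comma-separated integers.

start (-3,1,-2) = (f(1,0),f(0,1),f(1,1))
replace slot 1: 2·(1+(-2)) − (-3) = 1 → (1,1,-2)

1,1,-2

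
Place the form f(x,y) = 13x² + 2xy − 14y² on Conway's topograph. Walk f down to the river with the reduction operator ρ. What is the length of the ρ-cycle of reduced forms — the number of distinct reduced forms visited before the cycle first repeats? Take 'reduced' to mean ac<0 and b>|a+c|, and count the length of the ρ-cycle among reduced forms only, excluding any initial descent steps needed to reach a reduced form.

D = 732, ⌊√D⌋ = 27
river: ρ → (-14,26,1)
river: ρ → (1,26,-14)
river: ρ → (-14,2,13)
river: ρ → (13,24,-3)
river: ρ → (-3,24,13)
river: ρ → (13,2,-14)
ρ-cycle length = 6 (tail of 0 descent steps not counted)

6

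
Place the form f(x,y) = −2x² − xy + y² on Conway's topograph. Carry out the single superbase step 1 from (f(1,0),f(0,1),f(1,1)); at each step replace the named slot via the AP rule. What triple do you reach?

start (-2,1,-2) = (f(1,0),f(0,1),f(1,1))
replace slot 1: 2·(1+(-2)) − (-2) = 0 → (0,1,-2)

0,1,-2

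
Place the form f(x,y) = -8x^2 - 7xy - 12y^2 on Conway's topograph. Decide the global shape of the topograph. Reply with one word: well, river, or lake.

D = b²−4ac = (-7)² − 4·(-8)·(-12) = -335
D < 0 ⇒ definite ⇒ every region one sign ⇒ single well

well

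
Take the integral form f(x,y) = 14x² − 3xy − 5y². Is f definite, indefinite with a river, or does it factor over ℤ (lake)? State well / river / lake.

D = b²−4ac = (-3)² − 4·14·(-5) = 289
D = 17² is a perfect square ⇒ form factors over ℤ ⇒ lakes

lake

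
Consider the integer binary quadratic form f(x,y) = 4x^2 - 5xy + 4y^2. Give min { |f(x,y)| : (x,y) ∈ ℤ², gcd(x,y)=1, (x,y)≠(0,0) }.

translate: b→3 (≡-5 mod 8), so (4,-5,4)→(4,3,3)
flip: (4,3,3)→(3,-3,4)
translate: b→3 (≡-3 mod 6), so (3,-3,4)→(3,3,4)
reduced (well bottom): (3,3,4) with a≤c, −a<b≤a
well minimum = a = 3

3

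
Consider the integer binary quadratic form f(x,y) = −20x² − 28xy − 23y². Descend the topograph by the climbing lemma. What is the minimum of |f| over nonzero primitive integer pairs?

translate: b→-12 (≡28 mod 40), so (20,28,23)→(20,-12,15)
flip: (20,-12,15)→(15,12,20)
reduced (well bottom): (15,12,20) with a≤c, −a<b≤a
well minimum |f| = |-15| = 15 (negative-definite)

15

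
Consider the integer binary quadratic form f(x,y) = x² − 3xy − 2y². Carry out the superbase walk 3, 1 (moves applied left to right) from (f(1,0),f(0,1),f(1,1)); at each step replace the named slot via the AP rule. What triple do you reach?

start (1,-2,-4) = (f(1,0),f(0,1),f(1,1))
replace slot 3: 2·(1+(-2)) − (-4) = 2 → (1,-2,2)
replace slot 1: 2·((-2)+2) − 1 = -1 → (-1,-2,2)

-1,-2,2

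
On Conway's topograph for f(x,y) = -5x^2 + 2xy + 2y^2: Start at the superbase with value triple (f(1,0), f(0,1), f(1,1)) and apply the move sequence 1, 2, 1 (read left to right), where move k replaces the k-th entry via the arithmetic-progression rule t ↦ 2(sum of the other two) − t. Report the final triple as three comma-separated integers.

start (-5,2,-1) = (f(1,0),f(0,1),f(1,1))
replace slot 1: 2·(2+(-1)) − (-5) = 7 → (7,2,-1)
replace slot 2: 2·(7+(-1)) − 2 = 10 → (7,10,-1)
replace slot 1: 2·(10+(-1)) − 7 = 11 → (11,10,-1)

11,10,-1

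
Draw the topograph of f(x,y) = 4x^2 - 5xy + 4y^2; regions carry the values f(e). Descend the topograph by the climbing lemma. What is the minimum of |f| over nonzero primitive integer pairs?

translate: b→3 (≡-5 mod 8), so (4,-5,4)→(4,3,3)
flip: (4,3,3)→(3,-3,4)
translate: b→3 (≡-3 mod 6), so (3,-3,4)→(3,3,4)
reduced (well bottom): (3,3,4) with a≤c, −a<b≤a
well minimum = a = 3

3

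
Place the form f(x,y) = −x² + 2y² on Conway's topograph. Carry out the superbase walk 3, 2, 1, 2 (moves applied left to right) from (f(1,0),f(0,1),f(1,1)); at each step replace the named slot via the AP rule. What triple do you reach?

start (-1,2,1) = (f(1,0),f(0,1),f(1,1))
replace slot 3: 2·((-1)+2) − 1 = 1 → (-1,2,1)
replace slot 2: 2·((-1)+1) − 2 = -2 → (-1,-2,1)
replace slot 1: 2·((-2)+1) − (-1) = -1 → (-1,-2,1)
replace slot 2: 2·((-1)+1) − (-2) = 2 → (-1,2,1)

-1,2,1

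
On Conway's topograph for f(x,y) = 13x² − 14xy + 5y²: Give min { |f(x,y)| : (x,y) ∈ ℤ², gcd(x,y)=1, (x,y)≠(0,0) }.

translate: b→12 (≡-14 mod 26), so (13,-14,5)→(13,12,4)
flip: (13,12,4)→(4,-12,13)
translate: b→4 (≡-12 mod 8), so (4,-12,13)→(4,4,5)
reduced (well bottom): (4,4,5) with a≤c, −a<b≤a
well minimum = a = 4

4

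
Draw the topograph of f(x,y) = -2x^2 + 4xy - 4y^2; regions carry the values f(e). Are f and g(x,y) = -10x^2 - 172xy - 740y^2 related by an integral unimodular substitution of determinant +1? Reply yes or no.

D₁ = -16, D₂ = -16
f is negative-definite; reduce −f:
−f: translate: b→0 (≡-4 mod 4), so (2,-4,4)→(2,0,2)
−f: reduced (well bottom): (2,0,2) with a≤c, −a<b≤a
flip sign back: reduced form of f is (-2,0,-2)
g is negative-definite; reduce −g:
−g: translate: b→-8 (≡172 mod 20), so (10,172,740)→(10,-8,2)
−g: flip: (10,-8,2)→(2,8,10)
−g: translate: b→0 (≡8 mod 4), so (2,8,10)→(2,0,2)
−g: reduced (well bottom): (2,0,2) with a≤c, −a<b≤a
flip sign back: reduced form of g is (-2,0,-2)
reduced forms (-2, 0, -2) vs (-2, 0, -2) ⇒ equivalent

yes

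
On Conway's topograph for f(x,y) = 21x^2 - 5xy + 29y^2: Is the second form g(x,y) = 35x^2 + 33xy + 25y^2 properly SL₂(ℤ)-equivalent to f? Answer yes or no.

D₁ = -2411, D₂ = -2411
f: reduced (well bottom): (21,-5,29) with a≤c, −a<b≤a
g: flip: (35,33,25)→(25,-33,35)
g: translate: b→17 (≡-33 mod 50), so (25,-33,35)→(25,17,27)
g: reduced (well bottom): (25,17,27) with a≤c, −a<b≤a
reduced forms (21, -5, 29) vs (25, 17, 27) ⇒ inequivalent

no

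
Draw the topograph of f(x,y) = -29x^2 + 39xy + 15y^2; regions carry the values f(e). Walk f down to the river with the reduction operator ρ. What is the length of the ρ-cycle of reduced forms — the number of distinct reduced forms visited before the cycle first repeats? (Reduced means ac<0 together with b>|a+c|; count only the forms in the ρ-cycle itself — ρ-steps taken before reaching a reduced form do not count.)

D = 3261, ⌊√D⌋ = 57
river: ρ → (15,51,-11)
river: ρ → (-11,37,43)
river: ρ → (43,49,-5)
river: ρ → (-5,51,33)
river: ρ → (33,15,-23)
river: ρ → (-23,31,25)
river: ρ → (25,19,-29)
river: ρ → (-29,39,15)
ρ-cycle length = 8 (tail of 0 descent steps not counted)

8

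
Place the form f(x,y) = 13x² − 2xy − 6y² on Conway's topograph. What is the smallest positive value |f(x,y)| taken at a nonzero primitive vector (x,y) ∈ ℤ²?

descent: ρ → (-6,14,5)  [lands on river]
river: ρ → (5,16,-3)
river: ρ → (-3,14,10)
river: ρ → (10,6,-7)
river: ρ → (-7,8,9)
river: ρ → (9,10,-6)
closes: descent 1, river 6
min |a| on river = 3

3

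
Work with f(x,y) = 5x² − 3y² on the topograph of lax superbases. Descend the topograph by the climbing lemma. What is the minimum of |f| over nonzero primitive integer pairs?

descent: ρ → (-3,6,2)  [lands on river]
river: ρ → (2,6,-3)
closes: descent 1, river 2
min |a| on river = 2

2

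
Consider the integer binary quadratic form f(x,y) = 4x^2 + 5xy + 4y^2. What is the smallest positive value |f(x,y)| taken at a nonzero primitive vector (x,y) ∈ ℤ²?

translate: b→-3 (≡5 mod 8), so (4,5,4)→(4,-3,3)
flip: (4,-3,3)→(3,3,4)
reduced (well bottom): (3,3,4) with a≤c, −a<b≤a
well minimum = a = 3

3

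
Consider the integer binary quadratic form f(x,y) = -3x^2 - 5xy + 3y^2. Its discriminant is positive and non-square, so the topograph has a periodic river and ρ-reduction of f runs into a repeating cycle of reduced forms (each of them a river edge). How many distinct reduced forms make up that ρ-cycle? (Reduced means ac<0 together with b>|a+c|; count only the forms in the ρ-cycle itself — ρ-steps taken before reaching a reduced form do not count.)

D = 61, ⌊√D⌋ = 7
descent: ρ → (3,5,-3)  [lands on river]
river: ρ → (-3,7,1)
river: ρ → (1,7,-3)
river: ρ → (-3,5,3)
river: ρ → (3,7,-1)
river: ρ → (-1,7,3)
ρ-cycle length = 6 (tail of 1 descent step not counted)

6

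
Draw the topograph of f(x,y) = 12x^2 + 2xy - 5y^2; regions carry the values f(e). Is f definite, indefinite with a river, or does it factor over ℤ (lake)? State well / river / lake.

D = b²−4ac = 2² − 4·12·(-5) = 244
D > 0 non-square ⇒ indefinite ⇒ periodic river

river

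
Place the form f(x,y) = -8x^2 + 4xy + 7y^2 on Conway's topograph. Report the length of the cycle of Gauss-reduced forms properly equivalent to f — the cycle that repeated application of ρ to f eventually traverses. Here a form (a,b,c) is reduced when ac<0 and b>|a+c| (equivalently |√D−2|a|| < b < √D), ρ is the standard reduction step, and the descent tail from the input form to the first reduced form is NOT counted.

D = 240, ⌊√D⌋ = 15
river: ρ → (7,10,-5)
river: ρ → (-5,10,7)
river: ρ → (7,4,-8)
river: ρ → (-8,12,3)
river: ρ → (3,12,-8)
river: ρ → (-8,4,7)
ρ-cycle length = 6 (tail of 0 descent steps not counted)

6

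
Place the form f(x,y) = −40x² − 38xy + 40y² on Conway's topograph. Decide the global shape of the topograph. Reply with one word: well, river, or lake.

D = b²−4ac = (-38)² − 4·(-40)·40 = 7844
D > 0 non-square ⇒ indefinite ⇒ periodic river

river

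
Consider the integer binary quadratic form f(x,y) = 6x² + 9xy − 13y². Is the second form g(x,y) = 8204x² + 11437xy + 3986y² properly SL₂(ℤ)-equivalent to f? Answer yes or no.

D₁ = 393, D₂ = 393
river cycle of f (length 16): (-13, 17, 2), (2, 19, -4), (-4, 13, 14), (14, 15, -3), (-3, 15, 14), (14, 13, -4), (-4, 19, 2), (2, 17, -13), (-13, 9, 6), (6, 15, -7), … (6 more)
river cycle of g (length 16): (6, 9, -13), (-13, 17, 2), (2, 19, -4), (-4, 13, 14), (14, 15, -3), (-3, 15, 14), (14, 13, -4), (-4, 19, 2), (2, 17, -13), (-13, 9, 6), … (6 more)
cycles coincide ⇒ equivalent

yes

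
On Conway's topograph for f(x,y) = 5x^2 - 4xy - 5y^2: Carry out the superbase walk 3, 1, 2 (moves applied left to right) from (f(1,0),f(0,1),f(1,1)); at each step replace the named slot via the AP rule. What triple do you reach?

start (5,-5,-4) = (f(1,0),f(0,1),f(1,1))
replace slot 3: 2·(5+(-5)) − (-4) = 4 → (5,-5,4)
replace slot 1: 2·((-5)+4) − 5 = -7 → (-7,-5,4)
replace slot 2: 2·((-7)+4) − (-5) = -1 → (-7,-1,4)

-7,-1,4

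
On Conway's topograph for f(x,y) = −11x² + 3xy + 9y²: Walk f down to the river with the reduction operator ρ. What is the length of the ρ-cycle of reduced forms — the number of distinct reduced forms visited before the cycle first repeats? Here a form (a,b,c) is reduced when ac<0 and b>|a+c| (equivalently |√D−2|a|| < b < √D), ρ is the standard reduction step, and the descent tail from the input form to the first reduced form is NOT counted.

D = 405, ⌊√D⌋ = 20
river: ρ → (9,15,-5)
river: ρ → (-5,15,9)
river: ρ → (9,3,-11)
river: ρ → (-11,19,1)
river: ρ → (1,19,-11)
river: ρ → (-11,3,9)
ρ-cycle length = 6 (tail of 0 descent steps not counted)

6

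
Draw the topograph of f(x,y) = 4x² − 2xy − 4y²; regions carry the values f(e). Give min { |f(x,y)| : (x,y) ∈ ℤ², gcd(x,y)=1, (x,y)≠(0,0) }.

descent: ρ → (-4,2,4)  [lands on river]
river: ρ → (4,6,-2)
river: ρ → (-2,6,4)
river: ρ → (4,2,-4)
river: ρ → (-4,6,2)
river: ρ → (2,6,-4)
closes: descent 1, river 6
min |a| on river = 2

2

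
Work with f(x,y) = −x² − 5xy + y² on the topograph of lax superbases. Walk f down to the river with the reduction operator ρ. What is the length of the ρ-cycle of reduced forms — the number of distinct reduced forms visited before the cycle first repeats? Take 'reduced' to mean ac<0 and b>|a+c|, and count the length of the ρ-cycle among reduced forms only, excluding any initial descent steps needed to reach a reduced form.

D = 29, ⌊√D⌋ = 5
descent: ρ → (1,5,-1)  [lands on river]
river: ρ → (-1,5,1)
ρ-cycle length = 2 (tail of 1 descent step not counted)

2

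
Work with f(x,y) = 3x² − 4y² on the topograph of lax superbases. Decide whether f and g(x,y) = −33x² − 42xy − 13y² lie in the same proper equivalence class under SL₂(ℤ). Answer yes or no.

D₁ = 48, D₂ = 48
river cycle of f (length 2): (3, 6, -1), (-1, 6, 3)
river cycle of g (length 2): (-1, 6, 3), (3, 6, -1)
cycles coincide ⇒ equivalent

yes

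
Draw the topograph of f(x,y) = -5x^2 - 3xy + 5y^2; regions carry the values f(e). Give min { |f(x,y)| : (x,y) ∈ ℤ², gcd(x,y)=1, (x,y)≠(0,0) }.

descent: ρ → (5,3,-5)  [lands on river]
river: ρ → (-5,7,3)
river: ρ → (3,5,-7)
river: ρ → (-7,9,1)
river: ρ → (1,9,-7)
river: ρ → (-7,5,3)
river: ρ → (3,7,-5)
river: ρ → (-5,3,5)
river: ρ → (5,7,-3)
river: ρ → (-3,5,7)
river: ρ → (7,9,-1)
river: ρ → (-1,9,7)
river: ρ → (7,5,-3)
river: ρ → (-3,7,5)
closes: descent 1, river 14
min |a| on river = 1

1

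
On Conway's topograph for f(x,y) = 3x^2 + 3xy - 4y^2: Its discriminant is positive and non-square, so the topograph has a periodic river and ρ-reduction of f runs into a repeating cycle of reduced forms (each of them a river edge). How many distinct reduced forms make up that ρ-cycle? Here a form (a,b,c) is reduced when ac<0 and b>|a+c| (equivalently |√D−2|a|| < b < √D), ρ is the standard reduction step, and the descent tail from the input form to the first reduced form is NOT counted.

D = 57, ⌊√D⌋ = 7
river: ρ → (-4,5,2)
river: ρ → (2,7,-1)
river: ρ → (-1,7,2)
river: ρ → (2,5,-4)
river: ρ → (-4,3,3)
river: ρ → (3,3,-4)
ρ-cycle length = 6 (tail of 0 descent steps not counted)

6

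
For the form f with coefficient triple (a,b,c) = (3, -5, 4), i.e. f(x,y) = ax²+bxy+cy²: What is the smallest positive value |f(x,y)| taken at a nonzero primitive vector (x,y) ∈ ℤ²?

translate: b→1 (≡-5 mod 6), so (3,-5,4)→(3,1,2)
flip: (3,1,2)→(2,-1,3)
reduced (well bottom): (2,-1,3) with a≤c, −a<b≤a
well minimum = a = 2

2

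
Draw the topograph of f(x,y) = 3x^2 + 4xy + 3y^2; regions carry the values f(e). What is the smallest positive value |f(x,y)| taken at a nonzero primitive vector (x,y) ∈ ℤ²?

translate: b→-2 (≡4 mod 6), so (3,4,3)→(3,-2,2)
flip: (3,-2,2)→(2,2,3)
reduced (well bottom): (2,2,3) with a≤c, −a<b≤a
well minimum = a = 2

2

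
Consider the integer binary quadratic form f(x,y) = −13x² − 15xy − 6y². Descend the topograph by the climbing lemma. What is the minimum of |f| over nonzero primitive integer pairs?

translate: b→-11 (≡15 mod 26), so (13,15,6)→(13,-11,4)
flip: (13,-11,4)→(4,11,13)
translate: b→3 (≡11 mod 8), so (4,11,13)→(4,3,6)
reduced (well bottom): (4,3,6) with a≤c, −a<b≤a
well minimum |f| = |-4| = 4 (negative-definite)

4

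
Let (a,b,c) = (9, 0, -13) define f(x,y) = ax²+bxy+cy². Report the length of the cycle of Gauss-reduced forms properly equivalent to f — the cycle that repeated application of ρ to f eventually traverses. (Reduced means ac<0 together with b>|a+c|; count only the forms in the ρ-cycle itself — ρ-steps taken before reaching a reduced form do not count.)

D = 468, ⌊√D⌋ = 21
descent: ρ → (-13,0,9)
descent: ρ → (9,18,-4)  [lands on river]
river: ρ → (-4,14,17)
river: ρ → (17,20,-1)
river: ρ → (-1,20,17)
river: ρ → (17,14,-4)
river: ρ → (-4,18,9)
ρ-cycle length = 6 (tail of 2 descent steps not counted)

6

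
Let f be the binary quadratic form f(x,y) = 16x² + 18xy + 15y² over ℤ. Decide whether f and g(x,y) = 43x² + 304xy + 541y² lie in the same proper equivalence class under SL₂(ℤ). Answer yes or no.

D₁ = -636, D₂ = -636
f: translate: b→-14 (≡18 mod 32), so (16,18,15)→(16,-14,13)
f: flip: (16,-14,13)→(13,14,16)
f: translate: b→-12 (≡14 mod 26), so (13,14,16)→(13,-12,15)
f: reduced (well bottom): (13,-12,15) with a≤c, −a<b≤a
g: translate: b→-40 (≡304 mod 86), so (43,304,541)→(43,-40,13)
g: flip: (43,-40,13)→(13,40,43)
g: translate: b→-12 (≡40 mod 26), so (13,40,43)→(13,-12,15)
g: reduced (well bottom): (13,-12,15) with a≤c, −a<b≤a
reduced forms (13, -12, 15) vs (13, -12, 15) ⇒ equivalent

yes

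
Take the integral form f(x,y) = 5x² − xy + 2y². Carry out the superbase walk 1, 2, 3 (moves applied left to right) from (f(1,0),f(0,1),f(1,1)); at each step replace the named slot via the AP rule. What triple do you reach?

start (5,2,6) = (f(1,0),f(0,1),f(1,1))
replace slot 1: 2·(2+6) − 5 = 11 → (11,2,6)
replace slot 2: 2·(11+6) − 2 = 32 → (11,32,6)
replace slot 3: 2·(11+32) − 6 = 80 → (11,32,80)

11,32,80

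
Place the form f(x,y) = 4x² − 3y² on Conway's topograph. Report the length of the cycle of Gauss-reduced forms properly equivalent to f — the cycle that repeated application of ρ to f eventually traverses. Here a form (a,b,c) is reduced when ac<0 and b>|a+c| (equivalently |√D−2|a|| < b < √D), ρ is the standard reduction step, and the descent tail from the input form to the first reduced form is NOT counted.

D = 48, ⌊√D⌋ = 6
descent: ρ → (-3,6,1)  [lands on river]
river: ρ → (1,6,-3)
ρ-cycle length = 2 (tail of 1 descent step not counted)

2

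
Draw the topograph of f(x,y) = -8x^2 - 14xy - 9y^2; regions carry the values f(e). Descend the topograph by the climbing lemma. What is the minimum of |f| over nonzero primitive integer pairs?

translate: b→-2 (≡14 mod 16), so (8,14,9)→(8,-2,3)
flip: (8,-2,3)→(3,2,8)
reduced (well bottom): (3,2,8) with a≤c, −a<b≤a
well minimum |f| = |-3| = 3 (negative-definite)

3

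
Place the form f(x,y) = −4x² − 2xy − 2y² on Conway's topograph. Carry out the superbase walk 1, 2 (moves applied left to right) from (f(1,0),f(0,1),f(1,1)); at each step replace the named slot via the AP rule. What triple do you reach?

start (-4,-2,-8) = (f(1,0),f(0,1),f(1,1))
replace slot 1: 2·((-2)+(-8)) − (-4) = -16 → (-16,-2,-8)
replace slot 2: 2·((-16)+(-8)) − (-2) = -46 → (-16,-46,-8)

-16,-46,-8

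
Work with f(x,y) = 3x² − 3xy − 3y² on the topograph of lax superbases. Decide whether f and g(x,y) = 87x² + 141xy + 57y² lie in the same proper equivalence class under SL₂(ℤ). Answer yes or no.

D₁ = 45, D₂ = 45
river cycle of f (length 2): (-3, 3, 3), (3, 3, -3)
river cycle of g (length 2): (3, 3, -3), (-3, 3, 3)
cycles coincide ⇒ equivalent

yes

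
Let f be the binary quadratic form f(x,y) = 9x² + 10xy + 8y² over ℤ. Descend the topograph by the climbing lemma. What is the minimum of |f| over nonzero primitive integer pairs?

translate: b→-8 (≡10 mod 18), so (9,10,8)→(9,-8,7)
flip: (9,-8,7)→(7,8,9)
translate: b→-6 (≡8 mod 14), so (7,8,9)→(7,-6,8)
reduced (well bottom): (7,-6,8) with a≤c, −a<b≤a
well minimum = a = 7

7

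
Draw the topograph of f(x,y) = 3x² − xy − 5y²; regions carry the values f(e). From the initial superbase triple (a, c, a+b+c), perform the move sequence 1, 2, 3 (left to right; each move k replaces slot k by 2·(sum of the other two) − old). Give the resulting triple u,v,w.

start (3,-5,-3) = (f(1,0),f(0,1),f(1,1))
replace slot 1: 2·((-5)+(-3)) − 3 = -19 → (-19,-5,-3)
replace slot 2: 2·((-19)+(-3)) − (-5) = -39 → (-19,-39,-3)
replace slot 3: 2·((-19)+(-39)) − (-3) = -113 → (-19,-39,-113)

-19,-39,-113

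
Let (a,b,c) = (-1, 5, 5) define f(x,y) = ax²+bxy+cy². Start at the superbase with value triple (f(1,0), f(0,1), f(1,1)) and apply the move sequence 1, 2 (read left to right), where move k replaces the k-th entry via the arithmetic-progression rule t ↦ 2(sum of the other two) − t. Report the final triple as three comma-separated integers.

start (-1,5,9) = (f(1,0),f(0,1),f(1,1))
replace slot 1: 2·(5+9) − (-1) = 29 → (29,5,9)
replace slot 2: 2·(29+9) − 5 = 71 → (29,71,9)

29,71,9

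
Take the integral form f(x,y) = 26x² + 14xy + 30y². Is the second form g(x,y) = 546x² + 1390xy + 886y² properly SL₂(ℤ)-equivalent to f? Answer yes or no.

D₁ = -2924, D₂ = -2924
f: reduced (well bottom): (26,14,30) with a≤c, −a<b≤a
g: translate: b→298 (≡1390 mod 1092), so (546,1390,886)→(546,298,42)
g: flip: (546,298,42)→(42,-298,546)
g: translate: b→38 (≡-298 mod 84), so (42,-298,546)→(42,38,26)
g: flip: (42,38,26)→(26,-38,42)
g: translate: b→14 (≡-38 mod 52), so (26,-38,42)→(26,14,30)
g: reduced (well bottom): (26,14,30) with a≤c, −a<b≤a
reduced forms (26, 14, 30) vs (26, 14, 30) ⇒ equivalent

yes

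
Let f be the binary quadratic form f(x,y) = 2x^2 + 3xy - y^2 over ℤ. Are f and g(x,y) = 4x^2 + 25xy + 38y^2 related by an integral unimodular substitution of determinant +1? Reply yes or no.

D₁ = 17, D₂ = 17
river cycle of f (length 6): (-1, 3, 2), (2, 1, -2), (-2, 3, 1), (1, 3, -2), (-2, 1, 2), (2, 3, -1)
river cycle of g (length 6): (-1, 3, 2), (2, 1, -2), (-2, 3, 1), (1, 3, -2), (-2, 1, 2), (2, 3, -1)
cycles coincide ⇒ equivalent

yes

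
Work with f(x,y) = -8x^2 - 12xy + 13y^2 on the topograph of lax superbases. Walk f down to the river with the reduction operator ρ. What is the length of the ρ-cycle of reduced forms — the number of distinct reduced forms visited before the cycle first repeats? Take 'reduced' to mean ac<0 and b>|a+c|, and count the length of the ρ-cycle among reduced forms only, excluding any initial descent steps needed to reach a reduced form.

D = 560, ⌊√D⌋ = 23
descent: ρ → (13,12,-8)  [lands on river]
river: ρ → (-8,20,5)
river: ρ → (5,20,-8)
river: ρ → (-8,12,13)
river: ρ → (13,14,-7)
river: ρ → (-7,14,13)
ρ-cycle length = 6 (tail of 1 descent step not counted)

6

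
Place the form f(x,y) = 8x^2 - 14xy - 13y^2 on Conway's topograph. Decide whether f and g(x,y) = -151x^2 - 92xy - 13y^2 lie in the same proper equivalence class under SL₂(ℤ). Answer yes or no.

D₁ = 612, D₂ = 612
river cycle of f (length 8): (-13, 14, 8), (8, 18, -9), (-9, 18, 8), (8, 14, -13), (-13, 12, 9), (9, 24, -1), (-1, 24, 9), (9, 12, -13)
river cycle of g (length 8): (-13, 14, 8), (8, 18, -9), (-9, 18, 8), (8, 14, -13), (-13, 12, 9), (9, 24, -1), (-1, 24, 9), (9, 12, -13)
cycles coincide ⇒ equivalent

yes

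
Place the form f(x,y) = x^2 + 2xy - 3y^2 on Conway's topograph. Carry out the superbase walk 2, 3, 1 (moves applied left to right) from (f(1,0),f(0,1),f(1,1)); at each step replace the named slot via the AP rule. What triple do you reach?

start (1,-3,0) = (f(1,0),f(0,1),f(1,1))
replace slot 2: 2·(1+0) − (-3) = 5 → (1,5,0)
replace slot 3: 2·(1+5) − 0 = 12 → (1,5,12)
replace slot 1: 2·(5+12) − 1 = 33 → (33,5,12)

33,5,12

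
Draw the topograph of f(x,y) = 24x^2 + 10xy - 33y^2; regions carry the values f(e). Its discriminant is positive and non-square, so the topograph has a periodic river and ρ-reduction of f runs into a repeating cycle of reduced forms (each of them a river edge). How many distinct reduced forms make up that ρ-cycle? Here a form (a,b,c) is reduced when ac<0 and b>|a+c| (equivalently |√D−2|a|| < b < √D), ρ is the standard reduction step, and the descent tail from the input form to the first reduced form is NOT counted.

D = 3268, ⌊√D⌋ = 57
river: ρ → (-33,56,1)
river: ρ → (1,56,-33)
river: ρ → (-33,10,24)
river: ρ → (24,38,-19)
river: ρ → (-19,38,24)
river: ρ → (24,10,-33)
ρ-cycle length = 6 (tail of 0 descent steps not counted)

6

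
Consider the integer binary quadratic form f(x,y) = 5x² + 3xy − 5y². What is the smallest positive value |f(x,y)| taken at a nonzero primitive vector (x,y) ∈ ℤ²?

river: ρ → (-5,7,3)
river: ρ → (3,5,-7)
river: ρ → (-7,9,1)
river: ρ → (1,9,-7)
river: ρ → (-7,5,3)
river: ρ → (3,7,-5)
river: ρ → (-5,3,5)
river: ρ → (5,7,-3)
river: ρ → (-3,5,7)
river: ρ → (7,9,-1)
river: ρ → (-1,9,7)
river: ρ → (7,5,-3)
river: ρ → (-3,7,5)
river: ρ → (5,3,-5)
closes: descent 0, river 14
min |a| on river = 1

1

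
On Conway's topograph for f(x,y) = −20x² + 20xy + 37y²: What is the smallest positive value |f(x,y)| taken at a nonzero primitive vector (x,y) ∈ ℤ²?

river: ρ → (37,54,-3)
river: ρ → (-3,54,37)
river: ρ → (37,20,-20)
river: ρ → (-20,20,37)
closes: descent 0, river 4
min |a| on river = 3

3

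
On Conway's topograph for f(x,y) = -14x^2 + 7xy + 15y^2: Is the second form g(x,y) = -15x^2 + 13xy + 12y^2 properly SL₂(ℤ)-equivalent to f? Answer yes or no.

D₁ = 889, D₂ = 889
river cycle of f (length 42): (15, 23, -6), (-6, 25, 11), (11, 19, -12), (-12, 29, 1), (1, 29, -12), (-12, 19, 11), (11, 25, -6), (-6, 23, 15), (15, 7, -14), (-14, 21, 8), … (32 more)
river cycle of g (length 42): (12, 11, -16), (-16, 21, 7), (7, 21, -16), (-16, 11, 12), (12, 13, -15), (-15, 17, 10), (10, 23, -9), (-9, 13, 20), (20, 27, -2), (-2, 29, 6), … (32 more)
cycles differ ⇒ inequivalent

no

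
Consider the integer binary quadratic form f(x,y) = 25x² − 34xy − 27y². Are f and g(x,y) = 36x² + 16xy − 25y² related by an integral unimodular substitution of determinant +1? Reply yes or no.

D₁ = 3856, D₂ = 3856
river cycle of f (length 34): (-27, 34, 25), (25, 16, -36), (-36, 56, 5), (5, 54, -47), (-47, 40, 12), (12, 56, -15), (-15, 34, 45), (45, 56, -4), (-4, 56, 45), (45, 34, -15), … (24 more)
river cycle of g (length 34): (-25, 34, 27), (27, 20, -32), (-32, 44, 15), (15, 46, -29), (-29, 12, 32), (32, 52, -9), (-9, 56, 20), (20, 24, -41), (-41, 58, 3), (3, 62, -1), … (24 more)
cycles differ ⇒ inequivalent

no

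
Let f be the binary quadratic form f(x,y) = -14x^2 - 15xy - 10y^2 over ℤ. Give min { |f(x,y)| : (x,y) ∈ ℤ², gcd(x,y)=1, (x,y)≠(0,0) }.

translate: b→-13 (≡15 mod 28), so (14,15,10)→(14,-13,9)
flip: (14,-13,9)→(9,13,14)
translate: b→-5 (≡13 mod 18), so (9,13,14)→(9,-5,10)
reduced (well bottom): (9,-5,10) with a≤c, −a<b≤a
well minimum |f| = |-9| = 9 (negative-definite)

9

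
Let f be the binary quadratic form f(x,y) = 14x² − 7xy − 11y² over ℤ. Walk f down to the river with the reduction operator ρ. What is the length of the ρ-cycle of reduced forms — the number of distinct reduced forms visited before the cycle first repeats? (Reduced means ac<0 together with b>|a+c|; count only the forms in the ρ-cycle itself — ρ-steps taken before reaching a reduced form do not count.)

D = 665, ⌊√D⌋ = 25
descent: ρ → (-11,7,14)  [lands on river]
river: ρ → (14,21,-4)
river: ρ → (-4,19,19)
river: ρ → (19,19,-4)
river: ρ → (-4,21,14)
river: ρ → (14,7,-11)
river: ρ → (-11,15,10)
river: ρ → (10,25,-1)
river: ρ → (-1,25,10)
river: ρ → (10,15,-11)
ρ-cycle length = 10 (tail of 1 descent step not counted)

10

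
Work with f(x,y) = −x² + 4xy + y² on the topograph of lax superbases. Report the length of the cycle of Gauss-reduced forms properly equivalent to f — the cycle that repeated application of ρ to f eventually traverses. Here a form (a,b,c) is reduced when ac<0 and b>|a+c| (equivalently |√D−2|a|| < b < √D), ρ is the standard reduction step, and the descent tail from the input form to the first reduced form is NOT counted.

D = 20, ⌊√D⌋ = 4
river: ρ → (1,4,-1)
river: ρ → (-1,4,1)
ρ-cycle length = 2 (tail of 0 descent steps not counted)

2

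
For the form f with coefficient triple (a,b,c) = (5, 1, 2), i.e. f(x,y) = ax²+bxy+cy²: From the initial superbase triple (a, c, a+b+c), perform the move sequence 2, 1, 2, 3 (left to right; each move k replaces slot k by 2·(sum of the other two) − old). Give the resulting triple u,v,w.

start (5,2,8) = (f(1,0),f(0,1),f(1,1))
replace slot 2: 2·(5+8) − 2 = 24 → (5,24,8)
replace slot 1: 2·(24+8) − 5 = 59 → (59,24,8)
replace slot 2: 2·(59+8) − 24 = 110 → (59,110,8)
replace slot 3: 2·(59+110) − 8 = 330 → (59,110,330)

59,110,330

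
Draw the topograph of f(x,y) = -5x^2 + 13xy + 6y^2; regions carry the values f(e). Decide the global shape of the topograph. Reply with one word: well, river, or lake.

D = b²−4ac = 13² − 4·(-5)·6 = 289
D = 17² is a perfect square ⇒ form factors over ℤ ⇒ lakes

lake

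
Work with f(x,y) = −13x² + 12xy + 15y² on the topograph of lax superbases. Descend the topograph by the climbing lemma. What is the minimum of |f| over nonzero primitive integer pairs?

river: ρ → (15,18,-10)
river: ρ → (-10,22,11)
river: ρ → (11,22,-10)
river: ρ → (-10,18,15)
river: ρ → (15,12,-13)
river: ρ → (-13,14,14)
river: ρ → (14,14,-13)
river: ρ → (-13,12,15)
closes: descent 0, river 8
min |a| on river = 10

10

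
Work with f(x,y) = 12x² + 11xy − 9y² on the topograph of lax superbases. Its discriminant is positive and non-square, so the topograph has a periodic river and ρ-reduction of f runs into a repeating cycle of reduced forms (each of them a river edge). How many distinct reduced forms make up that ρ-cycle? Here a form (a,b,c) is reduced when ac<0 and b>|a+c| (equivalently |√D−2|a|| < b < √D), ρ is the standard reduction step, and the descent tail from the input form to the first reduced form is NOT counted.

D = 553, ⌊√D⌋ = 23
river: ρ → (-9,7,14)
river: ρ → (14,21,-2)
river: ρ → (-2,23,3)
river: ρ → (3,19,-16)
river: ρ → (-16,13,6)
river: ρ → (6,23,-1)
river: ρ → (-1,23,6)
river: ρ → (6,13,-16)
river: ρ → (-16,19,3)
river: ρ → (3,23,-2)
river: ρ → (-2,21,14)
river: ρ → (14,7,-9)
river: ρ → (-9,11,12)
river: ρ → (12,13,-8)
river: ρ → (-8,19,6)
river: ρ → (6,17,-11)
river: ρ → (-11,5,12)
river: ρ → (12,19,-4)
river: ρ → (-4,21,7)
river: ρ → (7,21,-4)
river: ρ → (-4,19,12)
river: ρ → (12,5,-11)
river: ρ → (-11,17,6)
river: ρ → (6,19,-8)
river: ρ → (-8,13,12)
river: ρ → (12,11,-9)
ρ-cycle length = 26 (tail of 0 descent steps not counted)

26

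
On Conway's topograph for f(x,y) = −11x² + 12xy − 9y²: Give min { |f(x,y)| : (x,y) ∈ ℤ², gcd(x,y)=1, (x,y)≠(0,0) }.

translate: b→10 (≡-12 mod 22), so (11,-12,9)→(11,10,8)
flip: (11,10,8)→(8,-10,11)
translate: b→6 (≡-10 mod 16), so (8,-10,11)→(8,6,9)
reduced (well bottom): (8,6,9) with a≤c, −a<b≤a
well minimum |f| = |-8| = 8 (negative-definite)

8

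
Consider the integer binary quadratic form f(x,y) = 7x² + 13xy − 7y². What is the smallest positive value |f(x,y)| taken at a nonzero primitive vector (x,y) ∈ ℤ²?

river: ρ → (-7,15,5)
river: ρ → (5,15,-7)
river: ρ → (-7,13,7)
river: ρ → (7,15,-5)
river: ρ → (-5,15,7)
river: ρ → (7,13,-7)
closes: descent 0, river 6
min |a| on river = 5

5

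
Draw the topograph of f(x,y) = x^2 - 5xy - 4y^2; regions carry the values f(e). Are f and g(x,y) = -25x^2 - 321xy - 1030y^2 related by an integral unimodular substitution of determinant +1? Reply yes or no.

D₁ = 41, D₂ = 41
river cycle of f (length 10): (-4, 5, 1), (1, 5, -4), (-4, 3, 2), (2, 5, -2), (-2, 3, 4), (4, 5, -1), (-1, 5, 4), (4, 3, -2), (-2, 5, 2), (2, 3, -4)
river cycle of g (length 10): (-4, 5, 1), (1, 5, -4), (-4, 3, 2), (2, 5, -2), (-2, 3, 4), (4, 5, -1), (-1, 5, 4), (4, 3, -2), (-2, 5, 2), (2, 3, -4)
cycles coincide ⇒ equivalent

yes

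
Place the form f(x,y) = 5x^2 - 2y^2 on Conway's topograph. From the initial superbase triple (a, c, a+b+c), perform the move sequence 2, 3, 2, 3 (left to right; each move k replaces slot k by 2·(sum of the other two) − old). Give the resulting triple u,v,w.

start (5,-2,3) = (f(1,0),f(0,1),f(1,1))
replace slot 2: 2·(5+3) − (-2) = 18 → (5,18,3)
replace slot 3: 2·(5+18) − 3 = 43 → (5,18,43)
replace slot 2: 2·(5+43) − 18 = 78 → (5,78,43)
replace slot 3: 2·(5+78) − 43 = 123 → (5,78,123)

5,78,123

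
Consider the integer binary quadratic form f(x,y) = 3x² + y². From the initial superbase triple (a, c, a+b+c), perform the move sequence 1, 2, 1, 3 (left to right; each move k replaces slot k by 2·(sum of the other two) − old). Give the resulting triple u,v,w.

start (3,1,4) = (f(1,0),f(0,1),f(1,1))
replace slot 1: 2·(1+4) − 3 = 7 → (7,1,4)
replace slot 2: 2·(7+4) − 1 = 21 → (7,21,4)
replace slot 1: 2·(21+4) − 7 = 43 → (43,21,4)
replace slot 3: 2·(43+21) − 4 = 124 → (43,21,124)

43,21,124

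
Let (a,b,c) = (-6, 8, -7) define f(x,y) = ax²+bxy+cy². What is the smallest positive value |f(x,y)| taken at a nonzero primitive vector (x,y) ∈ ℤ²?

translate: b→4 (≡-8 mod 12), so (6,-8,7)→(6,4,5)
flip: (6,4,5)→(5,-4,6)
reduced (well bottom): (5,-4,6) with a≤c, −a<b≤a
well minimum |f| = |-5| = 5 (negative-definite)

5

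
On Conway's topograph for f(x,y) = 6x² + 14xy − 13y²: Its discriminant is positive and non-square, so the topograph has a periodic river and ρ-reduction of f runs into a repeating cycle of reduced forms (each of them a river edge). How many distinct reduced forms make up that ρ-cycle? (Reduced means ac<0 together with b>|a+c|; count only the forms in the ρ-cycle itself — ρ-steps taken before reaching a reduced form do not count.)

D = 508, ⌊√D⌋ = 22
river: ρ → (-13,12,7)
river: ρ → (7,16,-9)
river: ρ → (-9,20,3)
river: ρ → (3,22,-2)
river: ρ → (-2,22,3)
river: ρ → (3,20,-9)
river: ρ → (-9,16,7)
river: ρ → (7,12,-13)
river: ρ → (-13,14,6)
river: ρ → (6,22,-1)
river: ρ → (-1,22,6)
river: ρ → (6,14,-13)
ρ-cycle length = 12 (tail of 0 descent steps not counted)

12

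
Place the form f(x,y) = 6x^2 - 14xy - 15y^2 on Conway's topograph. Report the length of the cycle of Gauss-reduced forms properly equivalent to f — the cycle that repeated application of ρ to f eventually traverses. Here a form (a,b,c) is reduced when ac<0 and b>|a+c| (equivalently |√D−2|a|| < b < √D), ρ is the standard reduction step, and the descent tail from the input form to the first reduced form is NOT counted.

D = 556, ⌊√D⌋ = 23
descent: ρ → (-15,14,6)  [lands on river]
river: ρ → (6,22,-3)
river: ρ → (-3,20,13)
river: ρ → (13,6,-10)
river: ρ → (-10,14,9)
river: ρ → (9,22,-2)
river: ρ → (-2,22,9)
river: ρ → (9,14,-10)
river: ρ → (-10,6,13)
river: ρ → (13,20,-3)
river: ρ → (-3,22,6)
river: ρ → (6,14,-15)
river: ρ → (-15,16,5)
river: ρ → (5,14,-18)
river: ρ → (-18,22,1)
river: ρ → (1,22,-18)
river: ρ → (-18,14,5)
river: ρ → (5,16,-15)
ρ-cycle length = 18 (tail of 1 descent step not counted)

18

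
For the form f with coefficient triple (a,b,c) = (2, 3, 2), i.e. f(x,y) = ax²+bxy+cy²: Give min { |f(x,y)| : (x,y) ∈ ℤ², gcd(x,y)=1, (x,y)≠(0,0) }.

translate: b→-1 (≡3 mod 4), so (2,3,2)→(2,-1,1)
flip: (2,-1,1)→(1,1,2)
reduced (well bottom): (1,1,2) with a≤c, −a<b≤a
well minimum = a = 1

1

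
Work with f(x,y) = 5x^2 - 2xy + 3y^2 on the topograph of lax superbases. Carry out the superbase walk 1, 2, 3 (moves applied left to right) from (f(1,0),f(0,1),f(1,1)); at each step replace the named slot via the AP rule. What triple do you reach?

start (5,3,6) = (f(1,0),f(0,1),f(1,1))
replace slot 1: 2·(3+6) − 5 = 13 → (13,3,6)
replace slot 2: 2·(13+6) − 3 = 35 → (13,35,6)
replace slot 3: 2·(13+35) − 6 = 90 → (13,35,90)

13,35,90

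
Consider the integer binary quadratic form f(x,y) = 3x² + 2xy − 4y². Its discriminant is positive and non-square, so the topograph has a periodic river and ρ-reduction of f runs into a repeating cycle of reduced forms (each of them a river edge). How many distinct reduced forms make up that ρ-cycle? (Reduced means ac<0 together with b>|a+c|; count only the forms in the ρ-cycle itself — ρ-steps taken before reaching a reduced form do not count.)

D = 52, ⌊√D⌋ = 7
river: ρ → (-4,6,1)
river: ρ → (1,6,-4)
river: ρ → (-4,2,3)
river: ρ → (3,4,-3)
river: ρ → (-3,2,4)
river: ρ → (4,6,-1)
river: ρ → (-1,6,4)
river: ρ → (4,2,-3)
river: ρ → (-3,4,3)
river: ρ → (3,2,-4)
ρ-cycle length = 10 (tail of 0 descent steps not counted)

10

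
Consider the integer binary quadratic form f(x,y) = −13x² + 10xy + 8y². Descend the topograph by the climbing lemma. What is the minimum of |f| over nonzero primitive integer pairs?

river: ρ → (8,22,-1)
river: ρ → (-1,22,8)
river: ρ → (8,10,-13)
river: ρ → (-13,16,5)
river: ρ → (5,14,-16)
river: ρ → (-16,18,3)
river: ρ → (3,18,-16)
river: ρ → (-16,14,5)
river: ρ → (5,16,-13)
river: ρ → (-13,10,8)
closes: descent 0, river 10
min |a| on river = 1

1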